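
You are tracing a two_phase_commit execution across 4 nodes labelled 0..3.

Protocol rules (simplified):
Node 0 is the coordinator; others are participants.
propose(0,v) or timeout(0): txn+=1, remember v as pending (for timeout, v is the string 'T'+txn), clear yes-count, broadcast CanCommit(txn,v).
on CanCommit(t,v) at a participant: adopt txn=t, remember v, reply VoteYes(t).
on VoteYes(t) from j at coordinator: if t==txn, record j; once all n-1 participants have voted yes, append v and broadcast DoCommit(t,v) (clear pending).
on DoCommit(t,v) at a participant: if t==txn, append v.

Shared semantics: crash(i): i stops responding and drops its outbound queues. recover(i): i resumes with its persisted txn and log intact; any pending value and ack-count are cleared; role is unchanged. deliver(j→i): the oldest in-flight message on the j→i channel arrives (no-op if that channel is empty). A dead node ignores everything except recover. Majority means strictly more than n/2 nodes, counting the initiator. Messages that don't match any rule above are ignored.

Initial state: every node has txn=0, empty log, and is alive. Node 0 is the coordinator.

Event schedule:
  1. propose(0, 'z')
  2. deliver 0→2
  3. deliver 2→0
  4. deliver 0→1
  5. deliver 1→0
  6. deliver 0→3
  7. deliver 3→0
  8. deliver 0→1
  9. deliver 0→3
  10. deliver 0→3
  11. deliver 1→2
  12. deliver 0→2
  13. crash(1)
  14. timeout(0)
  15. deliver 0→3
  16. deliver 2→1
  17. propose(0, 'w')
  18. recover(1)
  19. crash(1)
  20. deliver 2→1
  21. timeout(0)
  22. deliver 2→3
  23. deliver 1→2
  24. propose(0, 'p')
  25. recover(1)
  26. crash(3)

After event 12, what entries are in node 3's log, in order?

[1] propose(0,'z') → N0(coor t1 [-])
[2] deliver 0→2 → N2(part t1 [-])
[3] deliver 2→0 → ∅
[4] deliver 0→1 → N1(part t1 [-])
[5] deliver 1→0 → ∅
[6] deliver 0→3 → N3(part t1 [-])
[7] deliver 3→0 → N0(coor t1 [z])
[8] deliver 0→1 → N1(part t1 [z])
[9] deliver 0→3 → N3(part t1 [z])
[10] deliver 0→3 → ∅
[11] deliver 1→2 → ∅
[12] deliver 0→2 → N2(part t1 [z])

z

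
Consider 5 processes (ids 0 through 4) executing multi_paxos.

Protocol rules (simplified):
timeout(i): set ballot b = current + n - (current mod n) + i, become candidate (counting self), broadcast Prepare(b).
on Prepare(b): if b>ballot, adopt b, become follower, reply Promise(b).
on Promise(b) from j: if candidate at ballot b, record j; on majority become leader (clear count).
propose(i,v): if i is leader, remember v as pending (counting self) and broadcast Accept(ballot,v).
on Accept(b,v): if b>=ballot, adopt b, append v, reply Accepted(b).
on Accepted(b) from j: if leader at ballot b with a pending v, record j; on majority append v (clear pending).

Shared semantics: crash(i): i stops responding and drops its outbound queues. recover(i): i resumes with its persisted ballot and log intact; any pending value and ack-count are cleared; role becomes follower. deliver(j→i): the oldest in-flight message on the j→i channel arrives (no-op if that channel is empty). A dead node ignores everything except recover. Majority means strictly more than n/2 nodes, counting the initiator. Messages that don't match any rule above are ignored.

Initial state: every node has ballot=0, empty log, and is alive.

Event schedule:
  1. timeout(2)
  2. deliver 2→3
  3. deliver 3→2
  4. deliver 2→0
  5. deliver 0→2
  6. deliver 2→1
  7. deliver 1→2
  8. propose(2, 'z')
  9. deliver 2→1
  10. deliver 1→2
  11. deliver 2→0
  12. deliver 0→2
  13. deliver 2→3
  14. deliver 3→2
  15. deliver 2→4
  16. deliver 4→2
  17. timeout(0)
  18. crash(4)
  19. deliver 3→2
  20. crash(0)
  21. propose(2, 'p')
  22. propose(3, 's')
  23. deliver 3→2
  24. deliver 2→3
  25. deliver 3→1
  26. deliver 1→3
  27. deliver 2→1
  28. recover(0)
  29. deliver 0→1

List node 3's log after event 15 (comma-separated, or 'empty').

1. timeout(2):  <2:cand b7 ->
2. deliver 2→3:  <3:foll b7 ->
3. deliver 3→2:  nop
4. deliver 2→0:  <0:foll b7 ->
5. deliver 0→2:  <2:lead b7 ->
6. deliver 2→1:  <1:foll b7 ->
7. deliver 1→2:  nop
8. propose(2,'z'):  nop
9. deliver 2→1:  <1:foll b7 z>
10. deliver 1→2:  nop
11. deliver 2→0:  <0:foll b7 z>
12. deliver 0→2:  <2:lead b7 z>
13. deliver 2→3:  <3:foll b7 z>
14. deliver 3→2:  nop
15. deliver 2→4:  <4:foll b7 ->

z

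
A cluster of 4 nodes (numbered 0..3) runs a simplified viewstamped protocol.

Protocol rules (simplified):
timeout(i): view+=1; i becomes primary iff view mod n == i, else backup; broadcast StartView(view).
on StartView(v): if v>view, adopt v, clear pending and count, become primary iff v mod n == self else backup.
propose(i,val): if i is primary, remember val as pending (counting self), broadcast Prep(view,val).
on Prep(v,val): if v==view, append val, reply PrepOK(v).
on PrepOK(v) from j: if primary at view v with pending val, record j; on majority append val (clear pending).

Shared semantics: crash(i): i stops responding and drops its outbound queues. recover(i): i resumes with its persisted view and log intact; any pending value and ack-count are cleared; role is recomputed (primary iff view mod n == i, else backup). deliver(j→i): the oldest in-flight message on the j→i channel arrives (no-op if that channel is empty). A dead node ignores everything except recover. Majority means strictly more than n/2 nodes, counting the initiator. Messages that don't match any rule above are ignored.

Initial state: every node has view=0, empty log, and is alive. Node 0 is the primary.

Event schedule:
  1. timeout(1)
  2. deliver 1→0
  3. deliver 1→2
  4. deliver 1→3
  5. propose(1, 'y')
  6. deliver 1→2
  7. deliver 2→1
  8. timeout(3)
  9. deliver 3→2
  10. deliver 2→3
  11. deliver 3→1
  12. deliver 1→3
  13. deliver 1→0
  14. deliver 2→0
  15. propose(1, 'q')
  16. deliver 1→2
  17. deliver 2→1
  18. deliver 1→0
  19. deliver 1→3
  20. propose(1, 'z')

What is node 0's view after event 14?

[1] timeout(1) → N1(prim v1 [-])
[2] deliver 1→0 → N0(back v1 [-])
[3] deliver 1→2 → N2(back v1 [-])
[4] deliver 1→3 → N3(back v1 [-])
[5] propose(1,'y') → ∅
[6] deliver 1→2 → N2(back v1 [y])
[7] deliver 2→1 → ∅
[8] timeout(3) → N3(back v2 [-])
[9] deliver 3→2 → N2(prim v2 [y])
[10] deliver 2→3 → ∅
[11] deliver 3→1 → N1(back v2 [-])
[12] deliver 1→3 → ∅
[13] deliver 1→0 → N0(back v1 [y])
[14] deliver 2→0 → ∅

1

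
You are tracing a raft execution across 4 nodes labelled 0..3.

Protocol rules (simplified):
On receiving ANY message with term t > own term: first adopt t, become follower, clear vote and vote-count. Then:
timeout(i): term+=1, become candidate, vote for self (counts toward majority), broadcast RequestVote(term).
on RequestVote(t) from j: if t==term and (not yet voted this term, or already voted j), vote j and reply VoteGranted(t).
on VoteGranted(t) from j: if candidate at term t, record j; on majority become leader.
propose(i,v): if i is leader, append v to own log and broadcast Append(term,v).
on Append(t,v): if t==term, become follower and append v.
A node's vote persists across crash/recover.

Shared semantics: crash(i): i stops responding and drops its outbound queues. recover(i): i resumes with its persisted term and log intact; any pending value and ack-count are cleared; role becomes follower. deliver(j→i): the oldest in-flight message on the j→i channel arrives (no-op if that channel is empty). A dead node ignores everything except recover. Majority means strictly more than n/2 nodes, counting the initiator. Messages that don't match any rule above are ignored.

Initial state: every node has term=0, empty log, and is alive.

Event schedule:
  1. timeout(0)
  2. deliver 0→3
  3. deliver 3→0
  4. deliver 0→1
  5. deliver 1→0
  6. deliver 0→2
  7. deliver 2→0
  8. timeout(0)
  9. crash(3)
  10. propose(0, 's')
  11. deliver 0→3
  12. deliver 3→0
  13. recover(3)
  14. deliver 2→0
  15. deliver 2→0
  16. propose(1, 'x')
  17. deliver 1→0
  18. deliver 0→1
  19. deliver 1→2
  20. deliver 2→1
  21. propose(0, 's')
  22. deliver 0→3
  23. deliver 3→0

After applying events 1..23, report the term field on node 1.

e1 timeout(0): 0[cand,t=1,-]
e2 deliver 0→3: 3[foll,t=1,-]
e3 deliver 3→0: ·
e4 deliver 0→1: 1[foll,t=1,-]
e5 deliver 1→0: 0[lead,t=1,-]
e6 deliver 0→2: 2[foll,t=1,-]
e7 deliver 2→0: ·
e8 timeout(0): 0[cand,t=2,-]
e9 crash(3): 3[✗foll,t=1,-]
e10 propose(0,'s'): ·
e11 deliver 0→3: ·
e12 deliver 3→0: ·
e13 recover(3): 3[foll,t=1,-]
e14 deliver 2→0: ·
e15 deliver 2→0: ·
e16 propose(1,'x'): ·
e17 deliver 1→0: ·
e18 deliver 0→1: 1[foll,t=2,-]
e19 deliver 1→2: ·
e20 deliver 2→1: ·
e21 propose(0,'s'): ·
e22 deliver 0→3: 3[foll,t=2,-]
e23 deliver 3→0: ·

2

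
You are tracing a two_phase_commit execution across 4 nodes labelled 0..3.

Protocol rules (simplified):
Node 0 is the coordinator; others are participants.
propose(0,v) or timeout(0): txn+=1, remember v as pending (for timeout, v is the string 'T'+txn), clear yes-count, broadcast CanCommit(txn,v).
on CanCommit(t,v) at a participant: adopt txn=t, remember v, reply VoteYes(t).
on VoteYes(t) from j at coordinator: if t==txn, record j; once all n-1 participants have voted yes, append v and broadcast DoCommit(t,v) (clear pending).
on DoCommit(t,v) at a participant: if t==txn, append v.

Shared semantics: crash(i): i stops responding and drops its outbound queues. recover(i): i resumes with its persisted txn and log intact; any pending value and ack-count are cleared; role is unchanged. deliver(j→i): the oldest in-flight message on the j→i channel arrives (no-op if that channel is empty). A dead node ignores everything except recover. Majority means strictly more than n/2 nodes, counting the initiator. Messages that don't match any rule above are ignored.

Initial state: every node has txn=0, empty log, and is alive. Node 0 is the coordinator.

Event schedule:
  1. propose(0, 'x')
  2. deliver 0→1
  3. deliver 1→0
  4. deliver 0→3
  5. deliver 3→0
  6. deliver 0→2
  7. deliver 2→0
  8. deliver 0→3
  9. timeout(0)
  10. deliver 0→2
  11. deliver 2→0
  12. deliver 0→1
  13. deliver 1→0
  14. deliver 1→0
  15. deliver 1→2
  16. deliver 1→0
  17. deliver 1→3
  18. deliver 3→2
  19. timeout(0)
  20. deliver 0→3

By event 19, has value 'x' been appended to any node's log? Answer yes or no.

e1 propose(0,'x'): 0[coor,t=1,-]
e2 deliver 0→1: 1[part,t=1,-]
e3 deliver 1→0: ·
e4 deliver 0→3: 3[part,t=1,-]
e5 deliver 3→0: ·
e6 deliver 0→2: 2[part,t=1,-]
e7 deliver 2→0: 0[coor,t=1,x]
e8 deliver 0→3: 3[part,t=1,x]
e9 timeout(0): 0[coor,t=2,x]
e10 deliver 0→2: 2[part,t=1,x]
e11 deliver 2→0: ·
e12 deliver 0→1: 1[part,t=1,x]
e13 deliver 1→0: ·
e14 deliver 1→0: ·
e15 deliver 1→2: ·
e16 deliver 1→0: ·
e17 deliver 1→3: ·
e18 deliver 3→2: ·
e19 timeout(0): 0[coor,t=3,x]

yes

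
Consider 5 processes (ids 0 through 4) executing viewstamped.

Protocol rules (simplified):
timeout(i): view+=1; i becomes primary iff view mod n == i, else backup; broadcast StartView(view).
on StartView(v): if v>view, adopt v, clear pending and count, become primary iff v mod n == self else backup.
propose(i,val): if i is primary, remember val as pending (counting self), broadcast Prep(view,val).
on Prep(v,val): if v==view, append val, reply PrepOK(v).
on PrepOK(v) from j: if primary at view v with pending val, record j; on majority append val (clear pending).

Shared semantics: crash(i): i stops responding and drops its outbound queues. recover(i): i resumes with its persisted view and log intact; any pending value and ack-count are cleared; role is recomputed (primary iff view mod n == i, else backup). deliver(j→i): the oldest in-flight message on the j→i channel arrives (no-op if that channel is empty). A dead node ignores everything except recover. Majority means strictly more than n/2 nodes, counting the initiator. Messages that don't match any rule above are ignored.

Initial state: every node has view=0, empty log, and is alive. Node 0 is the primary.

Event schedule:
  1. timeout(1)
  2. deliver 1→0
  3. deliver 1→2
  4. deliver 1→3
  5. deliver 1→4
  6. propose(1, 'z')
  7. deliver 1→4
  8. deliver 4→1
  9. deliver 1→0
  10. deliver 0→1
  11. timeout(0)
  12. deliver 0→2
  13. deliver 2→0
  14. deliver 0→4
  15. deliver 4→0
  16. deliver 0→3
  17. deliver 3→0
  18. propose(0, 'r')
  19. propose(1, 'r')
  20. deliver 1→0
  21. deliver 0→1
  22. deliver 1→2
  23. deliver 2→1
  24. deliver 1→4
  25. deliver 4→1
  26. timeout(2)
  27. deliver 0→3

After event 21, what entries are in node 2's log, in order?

1. timeout(1):  <1:prim v1 ->
2. deliver 1→0:  <0:back v1 ->
3. deliver 1→2:  <2:back v1 ->
4. deliver 1→3:  <3:back v1 ->
5. deliver 1→4:  <4:back v1 ->
6. propose(1,'z'):  nop
7. deliver 1→4:  <4:back v1 z>
8. deliver 4→1:  nop
9. deliver 1→0:  <0:back v1 z>
10. deliver 0→1:  <1:prim v1 z>
11. timeout(0):  <0:back v2 z>
12. deliver 0→2:  <2:prim v2 ->
13. deliver 2→0:  nop
14. deliver 0→4:  <4:back v2 z>
15. deliver 4→0:  nop
16. deliver 0→3:  <3:back v2 ->
17. deliver 3→0:  nop
18. propose(0,'r'):  nop
19. propose(1,'r'):  nop
20. deliver 1→0:  nop
21. deliver 0→1:  <1:back v2 z>

empty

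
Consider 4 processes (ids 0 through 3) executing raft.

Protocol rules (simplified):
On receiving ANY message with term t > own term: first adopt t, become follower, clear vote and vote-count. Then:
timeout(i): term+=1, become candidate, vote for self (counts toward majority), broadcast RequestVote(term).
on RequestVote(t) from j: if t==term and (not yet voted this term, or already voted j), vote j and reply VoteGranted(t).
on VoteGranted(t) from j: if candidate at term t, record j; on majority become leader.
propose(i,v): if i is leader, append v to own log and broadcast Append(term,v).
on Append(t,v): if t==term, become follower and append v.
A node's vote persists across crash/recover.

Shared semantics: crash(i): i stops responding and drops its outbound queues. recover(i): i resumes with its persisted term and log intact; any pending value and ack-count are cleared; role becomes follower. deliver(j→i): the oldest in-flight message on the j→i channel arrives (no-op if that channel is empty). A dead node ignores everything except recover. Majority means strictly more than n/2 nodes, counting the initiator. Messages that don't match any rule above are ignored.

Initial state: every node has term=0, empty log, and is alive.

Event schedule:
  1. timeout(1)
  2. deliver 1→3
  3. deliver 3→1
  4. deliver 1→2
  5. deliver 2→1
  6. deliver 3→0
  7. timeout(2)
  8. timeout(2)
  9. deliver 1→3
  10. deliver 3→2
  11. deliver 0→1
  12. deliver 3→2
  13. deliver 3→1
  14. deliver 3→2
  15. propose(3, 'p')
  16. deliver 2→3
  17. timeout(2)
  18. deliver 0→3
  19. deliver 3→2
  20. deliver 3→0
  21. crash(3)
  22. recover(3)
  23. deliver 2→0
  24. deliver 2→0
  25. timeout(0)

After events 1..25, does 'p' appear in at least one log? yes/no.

no

[1] timeout(1) → N1(cand t1 [-])
[2] deliver 1→3 → N3(foll t1 [-])
[3] deliver 3→1 → ∅
[4] deliver 1→2 → N2(foll t1 [-])
[5] deliver 2→1 → N1(lead t1 [-])
[6] deliver 3→0 → ∅
[7] timeout(2) → N2(cand t2 [-])
[8] timeout(2) → N2(cand t3 [-])
[9] deliver 1→3 → ∅
[10] deliver 3→2 → ∅
[11] deliver 0→1 → ∅
[12] deliver 3→2 → ∅
[13] deliver 3→1 → ∅
[14] deliver 3→2 → ∅
[15] propose(3,'p') → ∅
[16] deliver 2→3 → N3(foll t2 [-])
[17] timeout(2) → N2(cand t4 [-])
[18] deliver 0→3 → ∅
[19] deliver 3→2 → ∅
[20] deliver 3→0 → ∅
[21] crash(3) → N3(✗foll t2 [-])
[22] recover(3) → N3(foll t2 [-])
[23] deliver 2→0 → N0(foll t2 [-])
[24] deliver 2→0 → N0(foll t3 [-])
[25] timeout(0) → N0(cand t4 [-])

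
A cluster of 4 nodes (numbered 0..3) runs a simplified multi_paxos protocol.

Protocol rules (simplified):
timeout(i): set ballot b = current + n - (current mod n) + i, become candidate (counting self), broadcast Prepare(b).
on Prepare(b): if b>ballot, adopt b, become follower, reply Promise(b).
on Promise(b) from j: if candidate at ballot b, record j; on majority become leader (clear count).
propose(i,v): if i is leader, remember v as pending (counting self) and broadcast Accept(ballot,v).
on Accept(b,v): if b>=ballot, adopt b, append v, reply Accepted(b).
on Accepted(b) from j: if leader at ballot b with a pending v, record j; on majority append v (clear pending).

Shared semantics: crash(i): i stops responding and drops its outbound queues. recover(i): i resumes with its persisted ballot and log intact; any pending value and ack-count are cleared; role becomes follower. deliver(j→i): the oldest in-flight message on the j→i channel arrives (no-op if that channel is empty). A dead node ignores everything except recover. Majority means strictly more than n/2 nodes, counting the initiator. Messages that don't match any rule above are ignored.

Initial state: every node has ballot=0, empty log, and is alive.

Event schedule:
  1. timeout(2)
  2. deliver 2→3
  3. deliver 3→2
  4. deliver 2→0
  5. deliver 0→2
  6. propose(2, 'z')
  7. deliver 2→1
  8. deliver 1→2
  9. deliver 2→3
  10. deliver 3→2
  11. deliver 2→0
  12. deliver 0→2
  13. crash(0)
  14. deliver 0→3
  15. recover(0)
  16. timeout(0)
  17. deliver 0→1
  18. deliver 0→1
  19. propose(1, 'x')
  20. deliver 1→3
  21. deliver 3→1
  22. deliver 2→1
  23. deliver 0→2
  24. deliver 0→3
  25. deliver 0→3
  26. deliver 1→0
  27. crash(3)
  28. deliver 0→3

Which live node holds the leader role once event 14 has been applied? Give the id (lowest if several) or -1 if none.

step 1 timeout(2): 2={cand,b=6,log=-}
step 2 deliver 2→3: 3={foll,b=6,log=-}
step 3 deliver 3→2: —
step 4 deliver 2→0: 0={foll,b=6,log=-}
step 5 deliver 0→2: 2={lead,b=6,log=-}
step 6 propose(2,'z'): —
step 7 deliver 2→1: 1={foll,b=6,log=-}
step 8 deliver 1→2: —
step 9 deliver 2→3: 3={foll,b=6,log=z}
step 10 deliver 3→2: —
step 11 deliver 2→0: 0={foll,b=6,log=z}
step 12 deliver 0→2: 2={lead,b=6,log=z}
step 13 crash(0): 0={✗foll,b=6,log=z}
step 14 deliver 0→3: —

2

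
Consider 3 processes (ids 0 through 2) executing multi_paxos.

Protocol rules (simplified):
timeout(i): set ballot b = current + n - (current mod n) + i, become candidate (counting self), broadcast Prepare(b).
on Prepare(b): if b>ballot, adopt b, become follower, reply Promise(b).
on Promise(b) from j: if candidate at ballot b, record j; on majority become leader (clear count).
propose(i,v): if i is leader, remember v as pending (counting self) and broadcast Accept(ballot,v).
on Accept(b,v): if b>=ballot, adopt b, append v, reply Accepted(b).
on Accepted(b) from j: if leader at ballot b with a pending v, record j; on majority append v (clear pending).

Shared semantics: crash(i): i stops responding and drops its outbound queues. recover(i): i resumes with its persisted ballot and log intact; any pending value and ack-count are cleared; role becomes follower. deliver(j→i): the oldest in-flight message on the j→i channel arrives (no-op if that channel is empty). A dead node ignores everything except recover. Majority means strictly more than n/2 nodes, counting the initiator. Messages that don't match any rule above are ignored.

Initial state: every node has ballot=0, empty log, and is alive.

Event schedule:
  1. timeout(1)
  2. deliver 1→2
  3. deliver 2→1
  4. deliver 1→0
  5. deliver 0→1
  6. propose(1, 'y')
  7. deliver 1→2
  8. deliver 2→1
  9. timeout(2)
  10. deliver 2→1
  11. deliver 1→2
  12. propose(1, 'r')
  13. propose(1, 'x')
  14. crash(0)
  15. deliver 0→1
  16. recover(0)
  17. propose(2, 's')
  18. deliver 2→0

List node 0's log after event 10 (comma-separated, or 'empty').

1. timeout(1):  <1:cand b4 ->
2. deliver 1→2:  <2:foll b4 ->
3. deliver 2→1:  <1:lead b4 ->
4. deliver 1→0:  <0:foll b4 ->
5. deliver 0→1:  nop
6. propose(1,'y'):  nop
7. deliver 1→2:  <2:foll b4 y>
8. deliver 2→1:  <1:lead b4 y>
9. timeout(2):  <2:cand b8 y>
10. deliver 2→1:  <1:foll b8 y>

empty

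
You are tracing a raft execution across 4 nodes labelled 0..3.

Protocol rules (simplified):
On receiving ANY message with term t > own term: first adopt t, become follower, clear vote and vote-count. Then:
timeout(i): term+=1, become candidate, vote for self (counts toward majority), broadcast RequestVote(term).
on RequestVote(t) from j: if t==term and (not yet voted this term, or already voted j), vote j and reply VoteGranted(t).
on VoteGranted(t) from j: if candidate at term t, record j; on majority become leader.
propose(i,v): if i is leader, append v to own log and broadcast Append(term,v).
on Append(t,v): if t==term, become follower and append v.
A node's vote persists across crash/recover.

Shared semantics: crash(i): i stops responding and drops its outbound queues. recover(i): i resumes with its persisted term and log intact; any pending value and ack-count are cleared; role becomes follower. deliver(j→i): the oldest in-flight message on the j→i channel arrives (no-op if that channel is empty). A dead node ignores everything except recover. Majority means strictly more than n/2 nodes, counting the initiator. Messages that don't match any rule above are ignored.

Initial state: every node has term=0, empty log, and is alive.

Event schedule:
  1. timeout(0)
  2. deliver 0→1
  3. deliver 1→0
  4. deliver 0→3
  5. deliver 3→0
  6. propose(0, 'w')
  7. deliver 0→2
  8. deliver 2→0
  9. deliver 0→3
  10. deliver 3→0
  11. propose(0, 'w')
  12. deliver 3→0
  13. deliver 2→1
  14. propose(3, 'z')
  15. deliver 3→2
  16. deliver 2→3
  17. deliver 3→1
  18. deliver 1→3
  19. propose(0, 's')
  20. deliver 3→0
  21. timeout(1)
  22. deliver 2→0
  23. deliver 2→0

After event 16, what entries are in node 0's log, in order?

[1] timeout(0) → N0(cand t1 [-])
[2] deliver 0→1 → N1(foll t1 [-])
[3] deliver 1→0 → ∅
[4] deliver 0→3 → N3(foll t1 [-])
[5] deliver 3→0 → N0(lead t1 [-])
[6] propose(0,'w') → N0(lead t1 [w])
[7] deliver 0→2 → N2(foll t1 [-])
[8] deliver 2→0 → ∅
[9] deliver 0→3 → N3(foll t1 [w])
[10] deliver 3→0 → ∅
[11] propose(0,'w') → N0(lead t1 [w,w])
[12] deliver 3→0 → ∅
[13] deliver 2→1 → ∅
[14] propose(3,'z') → ∅
[15] deliver 3→2 → ∅
[16] deliver 2→3 → ∅

w,w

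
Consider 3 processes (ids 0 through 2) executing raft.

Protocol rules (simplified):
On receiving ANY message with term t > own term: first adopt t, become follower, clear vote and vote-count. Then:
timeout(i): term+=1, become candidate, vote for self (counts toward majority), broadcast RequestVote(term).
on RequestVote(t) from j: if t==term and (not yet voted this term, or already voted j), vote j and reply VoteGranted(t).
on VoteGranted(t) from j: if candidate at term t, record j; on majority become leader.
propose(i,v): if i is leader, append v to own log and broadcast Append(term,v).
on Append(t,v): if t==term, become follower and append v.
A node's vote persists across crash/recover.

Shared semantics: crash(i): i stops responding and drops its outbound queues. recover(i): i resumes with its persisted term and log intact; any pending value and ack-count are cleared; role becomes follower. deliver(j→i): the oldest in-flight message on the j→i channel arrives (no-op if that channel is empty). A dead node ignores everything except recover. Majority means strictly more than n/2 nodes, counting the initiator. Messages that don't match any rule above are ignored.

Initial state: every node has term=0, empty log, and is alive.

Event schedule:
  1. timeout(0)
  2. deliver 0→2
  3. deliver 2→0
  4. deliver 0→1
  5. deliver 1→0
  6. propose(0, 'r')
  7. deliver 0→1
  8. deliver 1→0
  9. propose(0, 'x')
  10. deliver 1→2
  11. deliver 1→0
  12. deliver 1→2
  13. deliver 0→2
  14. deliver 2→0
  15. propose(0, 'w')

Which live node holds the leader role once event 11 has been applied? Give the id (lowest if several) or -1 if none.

0

after 1 — timeout(0): n0:cand/t1/[-]
after 2 — deliver 0→2: n2:foll/t1/[-]
after 3 — deliver 2→0: n0:lead/t1/[-]
after 4 — deliver 0→1: n1:foll/t1/[-]
after 5 — deliver 1→0: ·
after 6 — propose(0,'r'): n0:lead/t1/[r]
after 7 — deliver 0→1: n1:foll/t1/[r]
after 8 — deliver 1→0: ·
after 9 — propose(0,'x'): n0:lead/t1/[r,x]
after 10 — deliver 1→2: ·
after 11 — deliver 1→0: ·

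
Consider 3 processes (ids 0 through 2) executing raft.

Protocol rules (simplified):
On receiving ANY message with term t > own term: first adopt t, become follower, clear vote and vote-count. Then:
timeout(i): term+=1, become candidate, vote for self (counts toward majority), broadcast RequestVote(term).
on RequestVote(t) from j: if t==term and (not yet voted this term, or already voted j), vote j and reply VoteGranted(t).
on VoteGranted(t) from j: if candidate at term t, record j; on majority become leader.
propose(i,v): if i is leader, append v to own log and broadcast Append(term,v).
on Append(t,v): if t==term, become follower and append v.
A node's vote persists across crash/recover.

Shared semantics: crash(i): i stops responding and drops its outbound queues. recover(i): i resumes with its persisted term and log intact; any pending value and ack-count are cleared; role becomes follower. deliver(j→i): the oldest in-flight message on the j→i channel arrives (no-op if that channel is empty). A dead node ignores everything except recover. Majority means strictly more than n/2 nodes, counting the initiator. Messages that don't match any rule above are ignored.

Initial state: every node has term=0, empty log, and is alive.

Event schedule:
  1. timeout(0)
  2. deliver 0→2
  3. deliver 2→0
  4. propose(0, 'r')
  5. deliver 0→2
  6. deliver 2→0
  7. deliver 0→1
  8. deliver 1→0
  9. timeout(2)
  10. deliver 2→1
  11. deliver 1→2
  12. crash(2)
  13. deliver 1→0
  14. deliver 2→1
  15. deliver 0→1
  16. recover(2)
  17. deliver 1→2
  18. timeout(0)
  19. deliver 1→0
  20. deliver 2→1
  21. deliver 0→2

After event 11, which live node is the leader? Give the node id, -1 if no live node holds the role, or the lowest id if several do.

0

step 1 timeout(0): 0={cand,t=1,log=-}
step 2 deliver 0→2: 2={foll,t=1,log=-}
step 3 deliver 2→0: 0={lead,t=1,log=-}
step 4 propose(0,'r'): 0={lead,t=1,log=r}
step 5 deliver 0→2: 2={foll,t=1,log=r}
step 6 deliver 2→0: —
step 7 deliver 0→1: 1={foll,t=1,log=-}
step 8 deliver 1→0: —
step 9 timeout(2): 2={cand,t=2,log=r}
step 10 deliver 2→1: 1={foll,t=2,log=-}
step 11 deliver 1→2: 2={lead,t=2,log=r}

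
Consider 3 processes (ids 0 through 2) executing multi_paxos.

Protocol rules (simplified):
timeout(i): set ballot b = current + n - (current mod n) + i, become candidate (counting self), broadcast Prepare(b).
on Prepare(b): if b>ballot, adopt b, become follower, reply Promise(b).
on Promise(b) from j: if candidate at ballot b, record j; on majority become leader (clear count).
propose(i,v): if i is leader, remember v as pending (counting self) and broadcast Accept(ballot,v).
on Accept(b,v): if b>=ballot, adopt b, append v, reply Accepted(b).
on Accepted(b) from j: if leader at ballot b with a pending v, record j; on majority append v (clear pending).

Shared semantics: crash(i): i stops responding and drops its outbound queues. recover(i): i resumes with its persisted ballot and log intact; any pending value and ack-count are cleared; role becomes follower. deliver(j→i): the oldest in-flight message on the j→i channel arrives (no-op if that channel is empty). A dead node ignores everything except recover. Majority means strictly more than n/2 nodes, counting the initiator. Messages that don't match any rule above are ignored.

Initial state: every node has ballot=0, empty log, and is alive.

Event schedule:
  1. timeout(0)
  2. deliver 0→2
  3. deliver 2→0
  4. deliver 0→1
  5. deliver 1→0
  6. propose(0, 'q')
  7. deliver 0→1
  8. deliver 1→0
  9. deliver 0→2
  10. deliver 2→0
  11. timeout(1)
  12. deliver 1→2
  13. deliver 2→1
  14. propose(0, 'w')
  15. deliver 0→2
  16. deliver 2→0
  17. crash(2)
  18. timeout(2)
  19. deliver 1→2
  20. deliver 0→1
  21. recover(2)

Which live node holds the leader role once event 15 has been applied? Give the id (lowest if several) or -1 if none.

0

after 1 — timeout(0): n0:cand/b3/[-]
after 2 — deliver 0→2: n2:foll/b3/[-]
after 3 — deliver 2→0: n0:lead/b3/[-]
after 4 — deliver 0→1: n1:foll/b3/[-]
after 5 — deliver 1→0: ·
after 6 — propose(0,'q'): ·
after 7 — deliver 0→1: n1:foll/b3/[q]
after 8 — deliver 1→0: n0:lead/b3/[q]
after 9 — deliver 0→2: n2:foll/b3/[q]
after 10 — deliver 2→0: ·
after 11 — timeout(1): n1:cand/b7/[q]
after 12 — deliver 1→2: n2:foll/b7/[q]
after 13 — deliver 2→1: n1:lead/b7/[q]
after 14 — propose(0,'w'): ·
after 15 — deliver 0→2: ·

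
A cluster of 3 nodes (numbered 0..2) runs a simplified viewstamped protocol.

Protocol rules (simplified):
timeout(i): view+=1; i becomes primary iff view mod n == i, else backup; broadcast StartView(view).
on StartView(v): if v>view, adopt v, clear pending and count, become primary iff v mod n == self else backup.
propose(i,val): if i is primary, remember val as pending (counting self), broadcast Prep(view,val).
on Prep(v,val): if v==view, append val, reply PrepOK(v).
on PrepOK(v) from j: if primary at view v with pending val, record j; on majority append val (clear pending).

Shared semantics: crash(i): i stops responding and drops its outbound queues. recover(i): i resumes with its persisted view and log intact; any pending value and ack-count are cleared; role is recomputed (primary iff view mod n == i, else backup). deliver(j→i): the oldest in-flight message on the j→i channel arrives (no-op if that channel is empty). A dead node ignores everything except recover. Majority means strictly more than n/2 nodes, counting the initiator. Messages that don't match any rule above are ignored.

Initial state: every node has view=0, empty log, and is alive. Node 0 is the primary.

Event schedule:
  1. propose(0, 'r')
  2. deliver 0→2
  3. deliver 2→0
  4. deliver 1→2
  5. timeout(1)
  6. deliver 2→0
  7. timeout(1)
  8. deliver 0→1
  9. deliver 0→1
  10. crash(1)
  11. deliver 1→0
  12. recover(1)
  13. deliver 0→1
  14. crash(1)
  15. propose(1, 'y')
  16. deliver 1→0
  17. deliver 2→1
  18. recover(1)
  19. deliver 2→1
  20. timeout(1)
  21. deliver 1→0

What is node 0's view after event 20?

0

after 1 — propose(0,'r'): ·
after 2 — deliver 0→2: n2:back/v0/[r]
after 3 — deliver 2→0: n0:prim/v0/[r]
after 4 — deliver 1→2: ·
after 5 — timeout(1): n1:prim/v1/[-]
after 6 — deliver 2→0: ·
after 7 — timeout(1): n1:back/v2/[-]
after 8 — deliver 0→1: ·
after 9 — deliver 0→1: ·
after 10 — crash(1): n1:✗back/v2/[-]
after 11 — deliver 1→0: ·
after 12 — recover(1): n1:back/v2/[-]
after 13 — deliver 0→1: ·
after 14 — crash(1): n1:✗back/v2/[-]
after 15 — propose(1,'y'): ·
after 16 — deliver 1→0: ·
after 17 — deliver 2→1: ·
after 18 — recover(1): n1:back/v2/[-]
after 19 — deliver 2→1: ·
after 20 — timeout(1): n1:back/v3/[-]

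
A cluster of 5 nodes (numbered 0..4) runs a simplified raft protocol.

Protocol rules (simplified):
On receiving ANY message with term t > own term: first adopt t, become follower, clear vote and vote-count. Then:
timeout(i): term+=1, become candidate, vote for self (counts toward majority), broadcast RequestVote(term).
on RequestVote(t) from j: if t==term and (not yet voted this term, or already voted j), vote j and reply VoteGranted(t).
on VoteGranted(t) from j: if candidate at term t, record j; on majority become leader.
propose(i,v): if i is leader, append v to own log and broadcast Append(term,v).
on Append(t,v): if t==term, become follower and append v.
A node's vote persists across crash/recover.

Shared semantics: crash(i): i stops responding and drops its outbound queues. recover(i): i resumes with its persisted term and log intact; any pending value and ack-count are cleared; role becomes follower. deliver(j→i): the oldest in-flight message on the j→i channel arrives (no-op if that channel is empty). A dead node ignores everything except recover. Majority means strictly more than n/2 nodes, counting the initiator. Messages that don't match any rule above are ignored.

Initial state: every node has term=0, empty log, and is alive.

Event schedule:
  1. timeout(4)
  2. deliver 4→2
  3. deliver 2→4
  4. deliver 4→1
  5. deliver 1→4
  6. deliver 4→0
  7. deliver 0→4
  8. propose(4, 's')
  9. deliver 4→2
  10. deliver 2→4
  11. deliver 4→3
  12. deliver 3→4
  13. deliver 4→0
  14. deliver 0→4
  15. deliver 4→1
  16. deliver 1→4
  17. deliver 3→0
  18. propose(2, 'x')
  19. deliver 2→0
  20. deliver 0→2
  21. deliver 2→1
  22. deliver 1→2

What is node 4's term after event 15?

1. timeout(4):  <4:cand t1 ->
2. deliver 4→2:  <2:foll t1 ->
3. deliver 2→4:  nop
4. deliver 4→1:  <1:foll t1 ->
5. deliver 1→4:  <4:lead t1 ->
6. deliver 4→0:  <0:foll t1 ->
7. deliver 0→4:  nop
8. propose(4,'s'):  <4:lead t1 s>
9. deliver 4→2:  <2:foll t1 s>
10. deliver 2→4:  nop
11. deliver 4→3:  <3:foll t1 ->
12. deliver 3→4:  nop
13. deliver 4→0:  <0:foll t1 s>
14. deliver 0→4:  nop
15. deliver 4→1:  <1:foll t1 s>

1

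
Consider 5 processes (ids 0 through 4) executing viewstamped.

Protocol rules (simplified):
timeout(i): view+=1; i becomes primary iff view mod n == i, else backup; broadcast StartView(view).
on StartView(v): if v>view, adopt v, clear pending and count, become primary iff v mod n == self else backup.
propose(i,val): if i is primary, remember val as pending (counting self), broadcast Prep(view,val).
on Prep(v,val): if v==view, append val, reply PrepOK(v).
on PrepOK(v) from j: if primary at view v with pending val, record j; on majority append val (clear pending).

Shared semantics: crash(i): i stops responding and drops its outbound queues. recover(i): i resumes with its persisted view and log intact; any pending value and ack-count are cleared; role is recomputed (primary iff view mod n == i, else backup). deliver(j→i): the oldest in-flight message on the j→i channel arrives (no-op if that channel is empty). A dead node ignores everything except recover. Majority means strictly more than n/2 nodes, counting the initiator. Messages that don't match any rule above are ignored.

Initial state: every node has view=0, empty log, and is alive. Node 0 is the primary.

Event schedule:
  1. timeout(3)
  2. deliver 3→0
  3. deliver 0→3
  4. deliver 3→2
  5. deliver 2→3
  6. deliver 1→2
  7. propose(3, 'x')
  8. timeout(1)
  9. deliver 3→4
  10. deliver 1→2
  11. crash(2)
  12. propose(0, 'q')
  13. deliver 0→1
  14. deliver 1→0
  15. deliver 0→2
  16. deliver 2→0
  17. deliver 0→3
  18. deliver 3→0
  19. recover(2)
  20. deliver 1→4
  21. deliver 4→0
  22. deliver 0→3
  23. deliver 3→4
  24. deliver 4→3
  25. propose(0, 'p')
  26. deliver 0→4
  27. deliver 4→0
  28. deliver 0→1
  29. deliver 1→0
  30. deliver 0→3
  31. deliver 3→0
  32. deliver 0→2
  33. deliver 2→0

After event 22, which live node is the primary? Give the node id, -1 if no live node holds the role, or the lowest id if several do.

1

1. timeout(3):  <3:back v1 ->
2. deliver 3→0:  <0:back v1 ->
3. deliver 0→3:  nop
4. deliver 3→2:  <2:back v1 ->
5. deliver 2→3:  nop
6. deliver 1→2:  nop
7. propose(3,'x'):  nop
8. timeout(1):  <1:prim v1 ->
9. deliver 3→4:  <4:back v1 ->
10. deliver 1→2:  nop
11. crash(2):  <2:✗back v1 ->
12. propose(0,'q'):  nop
13. deliver 0→1:  nop
14. deliver 1→0:  nop
15. deliver 0→2:  nop
16. deliver 2→0:  nop
17. deliver 0→3:  nop
18. deliver 3→0:  nop
19. recover(2):  <2:back v1 ->
20. deliver 1→4:  nop
21. deliver 4→0:  nop
22. deliver 0→3:  nop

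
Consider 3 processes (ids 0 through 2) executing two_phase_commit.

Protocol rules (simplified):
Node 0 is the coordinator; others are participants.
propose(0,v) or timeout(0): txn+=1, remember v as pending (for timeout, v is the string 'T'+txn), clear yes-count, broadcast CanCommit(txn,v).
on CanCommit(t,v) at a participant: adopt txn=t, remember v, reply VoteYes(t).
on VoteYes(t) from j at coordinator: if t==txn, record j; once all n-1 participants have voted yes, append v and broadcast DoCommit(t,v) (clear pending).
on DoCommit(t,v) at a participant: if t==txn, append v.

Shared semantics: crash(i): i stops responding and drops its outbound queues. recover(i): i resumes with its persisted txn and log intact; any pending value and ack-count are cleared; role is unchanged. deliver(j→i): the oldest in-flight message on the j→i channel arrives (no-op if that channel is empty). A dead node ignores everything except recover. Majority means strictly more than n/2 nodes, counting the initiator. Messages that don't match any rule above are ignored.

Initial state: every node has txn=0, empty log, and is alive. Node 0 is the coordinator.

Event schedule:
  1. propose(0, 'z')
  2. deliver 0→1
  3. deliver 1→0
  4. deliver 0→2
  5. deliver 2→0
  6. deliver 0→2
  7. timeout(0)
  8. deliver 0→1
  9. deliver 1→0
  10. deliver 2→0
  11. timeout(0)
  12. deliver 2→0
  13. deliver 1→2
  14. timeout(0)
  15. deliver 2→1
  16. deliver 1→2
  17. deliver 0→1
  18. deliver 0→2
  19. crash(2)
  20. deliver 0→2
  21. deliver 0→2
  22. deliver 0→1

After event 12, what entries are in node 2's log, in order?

[1] propose(0,'z') → N0(coor t1 [-])
[2] deliver 0→1 → N1(part t1 [-])
[3] deliver 1→0 → ∅
[4] deliver 0→2 → N2(part t1 [-])
[5] deliver 2→0 → N0(coor t1 [z])
[6] deliver 0→2 → N2(part t1 [z])
[7] timeout(0) → N0(coor t2 [z])
[8] deliver 0→1 → N1(part t1 [z])
[9] deliver 1→0 → ∅
[10] deliver 2→0 → ∅
[11] timeout(0) → N0(coor t3 [z])
[12] deliver 2→0 → ∅

z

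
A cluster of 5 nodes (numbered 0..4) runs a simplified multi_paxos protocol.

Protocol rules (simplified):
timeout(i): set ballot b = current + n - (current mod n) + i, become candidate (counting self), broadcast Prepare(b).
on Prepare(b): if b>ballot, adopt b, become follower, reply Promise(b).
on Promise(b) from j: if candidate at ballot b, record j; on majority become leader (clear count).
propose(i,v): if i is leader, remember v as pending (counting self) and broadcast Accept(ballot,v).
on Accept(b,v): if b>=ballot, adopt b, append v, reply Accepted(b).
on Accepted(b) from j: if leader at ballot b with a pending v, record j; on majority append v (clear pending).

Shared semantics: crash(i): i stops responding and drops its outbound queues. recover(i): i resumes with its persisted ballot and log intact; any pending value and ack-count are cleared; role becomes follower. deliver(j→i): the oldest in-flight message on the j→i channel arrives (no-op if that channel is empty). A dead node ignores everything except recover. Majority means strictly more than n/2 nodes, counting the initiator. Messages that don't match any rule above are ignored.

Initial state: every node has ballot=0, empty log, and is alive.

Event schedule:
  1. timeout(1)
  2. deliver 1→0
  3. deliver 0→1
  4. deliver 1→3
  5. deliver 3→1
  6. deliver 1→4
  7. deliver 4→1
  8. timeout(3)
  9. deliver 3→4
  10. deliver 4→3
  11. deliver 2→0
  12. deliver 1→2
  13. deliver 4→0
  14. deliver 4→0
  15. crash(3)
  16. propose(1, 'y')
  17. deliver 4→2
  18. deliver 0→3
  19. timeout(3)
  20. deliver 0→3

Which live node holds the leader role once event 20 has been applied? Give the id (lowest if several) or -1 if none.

1

after 1 — timeout(1): n1:cand/b6/[-]
after 2 — deliver 1→0: n0:foll/b6/[-]
after 3 — deliver 0→1: ·
after 4 — deliver 1→3: n3:foll/b6/[-]
after 5 — deliver 3→1: n1:lead/b6/[-]
after 6 — deliver 1→4: n4:foll/b6/[-]
after 7 — deliver 4→1: ·
after 8 — timeout(3): n3:cand/b13/[-]
after 9 — deliver 3→4: n4:foll/b13/[-]
after 10 — deliver 4→3: ·
after 11 — deliver 2→0: ·
after 12 — deliver 1→2: n2:foll/b6/[-]
after 13 — deliver 4→0: ·
after 14 — deliver 4→0: ·
after 15 — crash(3): n3:✗cand/b13/[-]
after 16 — propose(1,'y'): ·
after 17 — deliver 4→2: ·
after 18 — deliver 0→3: ·
after 19 — timeout(3): ·
after 20 — deliver 0→3: ·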